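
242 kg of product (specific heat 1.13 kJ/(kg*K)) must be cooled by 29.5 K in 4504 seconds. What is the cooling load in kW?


Q = m * cp * dT / t
Q = 242 * 1.13 * 29.5 / 4504
Q = 1.791 kW

1.791


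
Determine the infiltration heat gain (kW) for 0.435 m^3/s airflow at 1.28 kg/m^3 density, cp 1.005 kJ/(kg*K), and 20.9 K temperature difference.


Q = V_dot * rho * cp * dT
Q = 0.435 * 1.28 * 1.005 * 20.9
Q = 11.695 kW

11.695


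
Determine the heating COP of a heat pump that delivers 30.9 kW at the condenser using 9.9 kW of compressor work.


COP_hp = Q_cond / W
COP_hp = 30.9 / 9.9
COP_hp = 3.121

3.121


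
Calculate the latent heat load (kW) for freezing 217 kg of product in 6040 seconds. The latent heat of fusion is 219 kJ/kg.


Q_lat = m * h_fg / t
Q_lat = 217 * 219 / 6040
Q_lat = 7.87 kW

7.87


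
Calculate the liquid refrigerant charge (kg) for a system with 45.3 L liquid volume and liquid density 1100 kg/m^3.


Charge = V * rho / 1000
Charge = 45.3 * 1100 / 1000
Charge = 49.83 kg

49.83


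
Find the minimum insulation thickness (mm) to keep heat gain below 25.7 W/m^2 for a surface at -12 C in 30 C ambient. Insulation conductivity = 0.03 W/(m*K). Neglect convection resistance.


dT = 30 - (-12) = 42 K
thickness = k * dT / q_max * 1000
thickness = 0.03 * 42 / 25.7 * 1000
thickness = 49.0 mm

49.0


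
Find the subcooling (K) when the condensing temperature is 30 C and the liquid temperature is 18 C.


Subcooling = T_cond - T_liquid
Subcooling = 30 - 18
Subcooling = 12 K

12


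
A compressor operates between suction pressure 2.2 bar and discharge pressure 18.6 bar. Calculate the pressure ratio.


PR = P_high / P_low
PR = 18.6 / 2.2
PR = 8.455

8.455


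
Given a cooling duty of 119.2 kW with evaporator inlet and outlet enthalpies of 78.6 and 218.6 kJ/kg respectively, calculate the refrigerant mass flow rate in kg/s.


dh = 218.6 - 78.6 = 140.0 kJ/kg
m_dot = Q / dh = 119.2 / 140.0 = 0.8514 kg/s

0.8514


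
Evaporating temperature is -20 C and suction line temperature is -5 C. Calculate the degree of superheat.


Superheat = T_suction - T_evap
Superheat = -5 - (-20)
Superheat = 15 K

15


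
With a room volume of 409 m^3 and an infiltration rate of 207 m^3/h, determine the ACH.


ACH = flow / volume
ACH = 207 / 409
ACH = 0.506

0.506


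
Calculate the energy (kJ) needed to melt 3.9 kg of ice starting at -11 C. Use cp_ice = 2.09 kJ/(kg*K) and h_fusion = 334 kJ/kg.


Sensible heat = cp * dT = 2.09 * 11 = 22.99 kJ/kg
Total per kg = 22.99 + 334 = 356.99 kJ/kg
Q = m * total = 3.9 * 356.99
Q = 1392.3 kJ

1392.3


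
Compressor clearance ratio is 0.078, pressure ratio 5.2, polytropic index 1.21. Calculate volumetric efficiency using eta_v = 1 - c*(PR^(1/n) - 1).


PR^(1/n) = 5.2^(1/1.21) = 3.90605452
eta_v = 1 - 0.078 * (3.90605452 - 1)
eta_v = 0.7733

0.7733


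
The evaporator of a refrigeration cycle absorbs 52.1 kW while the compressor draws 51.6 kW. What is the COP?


COP = Q_evap / W
COP = 52.1 / 51.6
COP = 1.01

1.01


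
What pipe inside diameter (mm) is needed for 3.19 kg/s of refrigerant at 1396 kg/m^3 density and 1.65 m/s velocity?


A = m_dot / (rho * v) = 3.19 / (1396 * 1.65) = 0.001384909265 m^2
d = sqrt(4*A/pi) * 1000
d = 42.0 mm

42.0


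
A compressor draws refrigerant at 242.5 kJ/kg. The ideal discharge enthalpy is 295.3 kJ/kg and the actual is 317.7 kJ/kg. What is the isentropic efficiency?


dh_ideal = 295.3 - 242.5 = 52.8 kJ/kg
dh_actual = 317.7 - 242.5 = 75.2 kJ/kg
eta_s = dh_ideal / dh_actual = 52.8 / 75.2
eta_s = 0.7021

0.7021


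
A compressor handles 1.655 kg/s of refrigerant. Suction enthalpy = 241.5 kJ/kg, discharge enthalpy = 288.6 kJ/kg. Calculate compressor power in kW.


dh = 288.6 - 241.5 = 47.1 kJ/kg
W = m_dot * dh = 1.655 * 47.1 = 77.95 kW

77.95


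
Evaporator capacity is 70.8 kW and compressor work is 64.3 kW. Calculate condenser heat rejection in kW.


Q_cond = Q_evap + W
Q_cond = 70.8 + 64.3
Q_cond = 135.1 kW

135.1


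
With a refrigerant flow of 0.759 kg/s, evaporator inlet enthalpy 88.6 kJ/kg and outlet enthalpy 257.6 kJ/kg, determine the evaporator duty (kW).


dh = 257.6 - 88.6 = 169.0 kJ/kg
Q_evap = m_dot * dh = 0.759 * 169.0
Q_evap = 128.27 kW

128.27


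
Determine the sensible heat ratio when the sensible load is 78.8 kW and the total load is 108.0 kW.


SHR = Q_sensible / Q_total
SHR = 78.8 / 108.0
SHR = 0.73

0.73


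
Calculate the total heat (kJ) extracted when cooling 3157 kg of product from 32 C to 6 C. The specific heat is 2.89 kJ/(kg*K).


dT = 32 - (6) = 26 K
Q = m * cp * dT = 3157 * 2.89 * 26
Q = 237217 kJ

237217


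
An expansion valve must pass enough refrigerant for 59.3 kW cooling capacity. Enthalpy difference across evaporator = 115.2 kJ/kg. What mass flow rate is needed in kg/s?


m_dot = Q / dh
m_dot = 59.3 / 115.2
m_dot = 0.5148 kg/s

0.5148


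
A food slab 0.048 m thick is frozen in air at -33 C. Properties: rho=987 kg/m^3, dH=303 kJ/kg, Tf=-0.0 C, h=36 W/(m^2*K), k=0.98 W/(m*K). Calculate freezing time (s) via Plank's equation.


dT = -0.0 - (-33) = 33.0 K
term1 = a/(2h) = 0.048/(2*36) = 0.0006666666667
term2 = a^2/(8k) = 0.048^2/(8*0.98) = 0.000293877551
t = rho*dH*1000/dT * (term1 + term2)
t = 987*303*1000/33.0 * (0.0006666666667 + 0.000293877551)
t = 8705 s

8705


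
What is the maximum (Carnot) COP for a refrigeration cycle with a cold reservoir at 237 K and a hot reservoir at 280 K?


dT = 280 - 237 = 43 K
COP_carnot = T_cold / dT = 237 / 43
COP_carnot = 5.512

5.512


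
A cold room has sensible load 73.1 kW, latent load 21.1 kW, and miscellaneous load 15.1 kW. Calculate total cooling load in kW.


Q_total = Q_s + Q_l + Q_misc
Q_total = 73.1 + 21.1 + 15.1
Q_total = 109.3 kW

109.3


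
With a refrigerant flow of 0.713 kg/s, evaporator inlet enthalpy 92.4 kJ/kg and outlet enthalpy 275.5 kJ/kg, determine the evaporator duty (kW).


dh = 275.5 - 92.4 = 183.1 kJ/kg
Q_evap = m_dot * dh = 0.713 * 183.1
Q_evap = 130.55 kW

130.55


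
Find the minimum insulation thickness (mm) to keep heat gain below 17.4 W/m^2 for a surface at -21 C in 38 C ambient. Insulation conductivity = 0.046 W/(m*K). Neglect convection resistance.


dT = 38 - (-21) = 59 K
thickness = k * dT / q_max * 1000
thickness = 0.046 * 59 / 17.4 * 1000
thickness = 156.0 mm

156.0


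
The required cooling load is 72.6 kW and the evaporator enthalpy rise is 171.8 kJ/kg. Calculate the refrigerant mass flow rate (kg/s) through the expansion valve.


m_dot = Q / dh
m_dot = 72.6 / 171.8
m_dot = 0.4226 kg/s

0.4226


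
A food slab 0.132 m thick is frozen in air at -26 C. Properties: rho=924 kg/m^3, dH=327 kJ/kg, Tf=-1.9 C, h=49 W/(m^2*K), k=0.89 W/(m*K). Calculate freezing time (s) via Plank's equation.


dT = -1.9 - (-26) = 24.1 K
term1 = a/(2h) = 0.132/(2*49) = 0.001346938776
term2 = a^2/(8k) = 0.132^2/(8*0.89) = 0.002447191011
t = rho*dH*1000/dT * (term1 + term2)
t = 924*327*1000/24.1 * (0.001346938776 + 0.002447191011)
t = 47568 s

47568


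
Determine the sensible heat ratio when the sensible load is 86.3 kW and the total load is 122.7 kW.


SHR = Q_sensible / Q_total
SHR = 86.3 / 122.7
SHR = 0.703

0.703


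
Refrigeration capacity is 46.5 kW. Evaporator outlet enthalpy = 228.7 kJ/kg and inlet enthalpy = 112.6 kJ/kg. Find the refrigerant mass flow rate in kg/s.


dh = 228.7 - 112.6 = 116.1 kJ/kg
m_dot = Q / dh = 46.5 / 116.1 = 0.4005 kg/s

0.4005


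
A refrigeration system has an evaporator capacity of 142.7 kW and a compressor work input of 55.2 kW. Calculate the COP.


COP = Q_evap / W
COP = 142.7 / 55.2
COP = 2.585

2.585


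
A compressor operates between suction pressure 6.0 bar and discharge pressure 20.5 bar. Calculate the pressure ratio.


PR = P_high / P_low
PR = 20.5 / 6.0
PR = 3.417

3.417


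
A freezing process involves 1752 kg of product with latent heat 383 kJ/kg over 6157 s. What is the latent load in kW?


Q_lat = m * h_fg / t
Q_lat = 1752 * 383 / 6157
Q_lat = 108.98 kW

108.98


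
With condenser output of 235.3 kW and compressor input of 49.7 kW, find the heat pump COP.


COP_hp = Q_cond / W
COP_hp = 235.3 / 49.7
COP_hp = 4.734

4.734


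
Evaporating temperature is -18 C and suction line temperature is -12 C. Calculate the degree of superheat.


Superheat = T_suction - T_evap
Superheat = -12 - (-18)
Superheat = 6 K

6


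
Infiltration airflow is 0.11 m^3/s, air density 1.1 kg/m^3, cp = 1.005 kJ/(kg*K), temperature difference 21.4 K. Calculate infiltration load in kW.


Q = V_dot * rho * cp * dT
Q = 0.11 * 1.1 * 1.005 * 21.4
Q = 2.602 kW

2.602


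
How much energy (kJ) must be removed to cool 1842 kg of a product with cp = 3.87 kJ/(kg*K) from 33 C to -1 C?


dT = 33 - (-1) = 34 K
Q = m * cp * dT = 1842 * 3.87 * 34
Q = 242370 kJ

242370


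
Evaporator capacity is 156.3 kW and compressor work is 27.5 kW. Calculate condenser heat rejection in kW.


Q_cond = Q_evap + W
Q_cond = 156.3 + 27.5
Q_cond = 183.8 kW

183.8


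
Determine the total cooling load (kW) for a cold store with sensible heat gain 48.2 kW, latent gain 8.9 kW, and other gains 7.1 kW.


Q_total = Q_s + Q_l + Q_misc
Q_total = 48.2 + 8.9 + 7.1
Q_total = 64.2 kW

64.2


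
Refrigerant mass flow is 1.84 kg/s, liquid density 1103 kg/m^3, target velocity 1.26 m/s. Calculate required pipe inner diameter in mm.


A = m_dot / (rho * v) = 1.84 / (1103 * 1.26) = 0.001323950553 m^2
d = sqrt(4*A/pi) * 1000
d = 41.1 mm

41.1


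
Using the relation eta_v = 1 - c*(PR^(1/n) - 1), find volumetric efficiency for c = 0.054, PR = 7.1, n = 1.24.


PR^(1/n) = 7.1^(1/1.24) = 4.85846041
eta_v = 1 - 0.054 * (4.85846041 - 1)
eta_v = 0.7916

0.7916


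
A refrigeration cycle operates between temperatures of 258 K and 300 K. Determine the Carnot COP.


dT = 300 - 258 = 42 K
COP_carnot = T_cold / dT = 258 / 42
COP_carnot = 6.143

6.143


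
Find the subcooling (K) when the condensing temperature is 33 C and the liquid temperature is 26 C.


Subcooling = T_cond - T_liquid
Subcooling = 33 - 26
Subcooling = 7 K

7


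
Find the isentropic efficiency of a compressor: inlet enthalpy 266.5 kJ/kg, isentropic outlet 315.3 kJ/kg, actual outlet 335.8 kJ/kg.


dh_ideal = 315.3 - 266.5 = 48.8 kJ/kg
dh_actual = 335.8 - 266.5 = 69.3 kJ/kg
eta_s = dh_ideal / dh_actual = 48.8 / 69.3
eta_s = 0.7042

0.7042


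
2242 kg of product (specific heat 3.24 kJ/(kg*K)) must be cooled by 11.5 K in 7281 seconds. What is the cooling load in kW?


Q = m * cp * dT / t
Q = 2242 * 3.24 * 11.5 / 7281
Q = 11.473 kW

11.473


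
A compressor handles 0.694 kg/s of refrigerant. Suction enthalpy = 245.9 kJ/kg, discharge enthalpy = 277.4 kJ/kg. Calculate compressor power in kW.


dh = 277.4 - 245.9 = 31.5 kJ/kg
W = m_dot * dh = 0.694 * 31.5 = 21.86 kW

21.86


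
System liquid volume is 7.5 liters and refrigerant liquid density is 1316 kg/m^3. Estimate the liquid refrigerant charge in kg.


Charge = V * rho / 1000
Charge = 7.5 * 1316 / 1000
Charge = 9.87 kg

9.87


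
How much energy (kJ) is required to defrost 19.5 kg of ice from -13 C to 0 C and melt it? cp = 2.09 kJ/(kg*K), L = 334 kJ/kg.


Sensible heat = cp * dT = 2.09 * 13 = 27.17 kJ/kg
Total per kg = 27.17 + 334 = 361.17 kJ/kg
Q = m * total = 19.5 * 361.17
Q = 7042.8 kJ

7042.8


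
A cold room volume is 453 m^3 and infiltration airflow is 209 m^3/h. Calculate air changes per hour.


ACH = flow / volume
ACH = 209 / 453
ACH = 0.461

0.461


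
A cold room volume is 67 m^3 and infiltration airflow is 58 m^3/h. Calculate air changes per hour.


ACH = flow / volume
ACH = 58 / 67
ACH = 0.866

0.866


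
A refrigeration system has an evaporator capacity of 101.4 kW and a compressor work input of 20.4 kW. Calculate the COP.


COP = Q_evap / W
COP = 101.4 / 20.4
COP = 4.971

4.971


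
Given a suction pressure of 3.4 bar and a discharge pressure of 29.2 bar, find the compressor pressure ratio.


PR = P_high / P_low
PR = 29.2 / 3.4
PR = 8.588

8.588


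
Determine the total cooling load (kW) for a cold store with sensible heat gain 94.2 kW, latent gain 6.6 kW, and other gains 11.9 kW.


Q_total = Q_s + Q_l + Q_misc
Q_total = 94.2 + 6.6 + 11.9
Q_total = 112.7 kW

112.7


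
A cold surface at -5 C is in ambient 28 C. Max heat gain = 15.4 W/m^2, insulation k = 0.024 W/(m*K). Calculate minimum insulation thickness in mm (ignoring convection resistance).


dT = 28 - (-5) = 33 K
thickness = k * dT / q_max * 1000
thickness = 0.024 * 33 / 15.4 * 1000
thickness = 51.4 mm

51.4


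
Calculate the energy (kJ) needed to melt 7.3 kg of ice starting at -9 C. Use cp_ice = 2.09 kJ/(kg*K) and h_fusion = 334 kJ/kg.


Sensible heat = cp * dT = 2.09 * 9 = 18.81 kJ/kg
Total per kg = 18.81 + 334 = 352.81 kJ/kg
Q = m * total = 7.3 * 352.81
Q = 2575.5 kJ

2575.5


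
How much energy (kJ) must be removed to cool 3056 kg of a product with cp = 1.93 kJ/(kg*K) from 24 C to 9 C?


dT = 24 - (9) = 15 K
Q = m * cp * dT = 3056 * 1.93 * 15
Q = 88471 kJ

88471


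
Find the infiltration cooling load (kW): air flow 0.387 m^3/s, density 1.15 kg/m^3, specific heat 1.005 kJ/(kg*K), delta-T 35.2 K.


Q = V_dot * rho * cp * dT
Q = 0.387 * 1.15 * 1.005 * 35.2
Q = 15.744 kW

15.744


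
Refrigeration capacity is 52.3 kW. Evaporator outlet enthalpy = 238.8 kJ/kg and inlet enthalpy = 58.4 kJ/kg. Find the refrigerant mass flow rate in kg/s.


dh = 238.8 - 58.4 = 180.4 kJ/kg
m_dot = Q / dh = 52.3 / 180.4 = 0.2899 kg/s

0.2899


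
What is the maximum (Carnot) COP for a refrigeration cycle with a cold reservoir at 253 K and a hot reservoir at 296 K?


dT = 296 - 253 = 43 K
COP_carnot = T_cold / dT = 253 / 43
COP_carnot = 5.884

5.884


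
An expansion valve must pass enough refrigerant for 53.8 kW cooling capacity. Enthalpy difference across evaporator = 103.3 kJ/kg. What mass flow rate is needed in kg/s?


m_dot = Q / dh
m_dot = 53.8 / 103.3
m_dot = 0.5208 kg/s

0.5208


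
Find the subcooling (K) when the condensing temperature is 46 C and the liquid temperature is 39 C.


Subcooling = T_cond - T_liquid
Subcooling = 46 - 39
Subcooling = 7 K

7


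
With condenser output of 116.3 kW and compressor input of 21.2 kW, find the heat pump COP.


COP_hp = Q_cond / W
COP_hp = 116.3 / 21.2
COP_hp = 5.486

5.486


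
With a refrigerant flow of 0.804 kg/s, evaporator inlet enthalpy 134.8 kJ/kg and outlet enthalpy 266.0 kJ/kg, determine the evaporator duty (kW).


dh = 266.0 - 134.8 = 131.2 kJ/kg
Q_evap = m_dot * dh = 0.804 * 131.2
Q_evap = 105.48 kW

105.48


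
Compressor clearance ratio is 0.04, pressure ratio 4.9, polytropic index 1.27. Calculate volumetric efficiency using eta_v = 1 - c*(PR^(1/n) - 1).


PR^(1/n) = 4.9^(1/1.27) = 3.49511508
eta_v = 1 - 0.04 * (3.49511508 - 1)
eta_v = 0.9002

0.9002


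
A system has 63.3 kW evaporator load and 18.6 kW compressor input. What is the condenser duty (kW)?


Q_cond = Q_evap + W
Q_cond = 63.3 + 18.6
Q_cond = 81.9 kW

81.9


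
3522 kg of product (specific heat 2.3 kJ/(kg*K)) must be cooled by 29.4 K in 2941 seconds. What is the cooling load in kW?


Q = m * cp * dT / t
Q = 3522 * 2.3 * 29.4 / 2941
Q = 80.978 kW

80.978


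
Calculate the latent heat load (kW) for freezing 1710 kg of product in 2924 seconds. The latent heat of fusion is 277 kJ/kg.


Q_lat = m * h_fg / t
Q_lat = 1710 * 277 / 2924
Q_lat = 161.99 kW

161.99


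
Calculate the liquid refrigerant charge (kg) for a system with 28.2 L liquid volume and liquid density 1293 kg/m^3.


Charge = V * rho / 1000
Charge = 28.2 * 1293 / 1000
Charge = 36.46 kg

36.46


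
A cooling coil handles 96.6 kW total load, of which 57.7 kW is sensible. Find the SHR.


SHR = Q_sensible / Q_total
SHR = 57.7 / 96.6
SHR = 0.597

0.597


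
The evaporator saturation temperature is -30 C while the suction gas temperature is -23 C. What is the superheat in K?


Superheat = T_suction - T_evap
Superheat = -23 - (-30)
Superheat = 7 K

7


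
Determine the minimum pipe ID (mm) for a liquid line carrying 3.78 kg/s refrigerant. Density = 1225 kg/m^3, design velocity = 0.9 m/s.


A = m_dot / (rho * v) = 3.78 / (1225 * 0.9) = 0.003428571429 m^2
d = sqrt(4*A/pi) * 1000
d = 66.1 mm

66.1


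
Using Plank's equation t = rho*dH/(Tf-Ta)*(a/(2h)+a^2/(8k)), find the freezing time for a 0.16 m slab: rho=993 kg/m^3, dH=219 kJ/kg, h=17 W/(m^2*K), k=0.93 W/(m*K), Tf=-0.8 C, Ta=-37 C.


dT = -0.8 - (-37) = 36.2 K
term1 = a/(2h) = 0.16/(2*17) = 0.004705882353
term2 = a^2/(8k) = 0.16^2/(8*0.93) = 0.003440860215
t = rho*dH*1000/dT * (term1 + term2)
t = 993*219*1000/36.2 * (0.004705882353 + 0.003440860215)
t = 48941 s

48941


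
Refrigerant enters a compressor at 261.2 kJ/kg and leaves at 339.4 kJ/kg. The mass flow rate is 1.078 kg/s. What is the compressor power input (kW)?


dh = 339.4 - 261.2 = 78.2 kJ/kg
W = m_dot * dh = 1.078 * 78.2 = 84.3 kW

84.3


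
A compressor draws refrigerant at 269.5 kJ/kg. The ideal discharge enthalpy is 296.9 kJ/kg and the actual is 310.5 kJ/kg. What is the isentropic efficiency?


dh_ideal = 296.9 - 269.5 = 27.4 kJ/kg
dh_actual = 310.5 - 269.5 = 41.0 kJ/kg
eta_s = dh_ideal / dh_actual = 27.4 / 41.0
eta_s = 0.6683

0.6683


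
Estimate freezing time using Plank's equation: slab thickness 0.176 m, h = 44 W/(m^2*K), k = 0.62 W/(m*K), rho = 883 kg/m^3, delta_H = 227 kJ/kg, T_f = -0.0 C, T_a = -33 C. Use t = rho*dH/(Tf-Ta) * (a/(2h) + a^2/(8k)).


dT = -0.0 - (-33) = 33.0 K
term1 = a/(2h) = 0.176/(2*44) = 0.002
term2 = a^2/(8k) = 0.176^2/(8*0.62) = 0.00624516129
t = rho*dH*1000/dT * (term1 + term2)
t = 883*227*1000/33.0 * (0.002 + 0.00624516129)
t = 50081 s

50081


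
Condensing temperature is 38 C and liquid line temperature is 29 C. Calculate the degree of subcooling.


Subcooling = T_cond - T_liquid
Subcooling = 38 - 29
Subcooling = 9 K

9


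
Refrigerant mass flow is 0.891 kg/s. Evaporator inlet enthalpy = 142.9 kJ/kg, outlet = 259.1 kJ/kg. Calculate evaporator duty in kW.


dh = 259.1 - 142.9 = 116.2 kJ/kg
Q_evap = m_dot * dh = 0.891 * 116.2
Q_evap = 103.53 kW

103.53


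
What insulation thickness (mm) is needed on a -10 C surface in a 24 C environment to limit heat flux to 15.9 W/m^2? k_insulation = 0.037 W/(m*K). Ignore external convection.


dT = 24 - (-10) = 34 K
thickness = k * dT / q_max * 1000
thickness = 0.037 * 34 / 15.9 * 1000
thickness = 79.1 mm

79.1


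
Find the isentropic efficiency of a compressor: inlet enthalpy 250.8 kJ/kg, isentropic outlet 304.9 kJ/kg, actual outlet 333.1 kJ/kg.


dh_ideal = 304.9 - 250.8 = 54.1 kJ/kg
dh_actual = 333.1 - 250.8 = 82.3 kJ/kg
eta_s = dh_ideal / dh_actual = 54.1 / 82.3
eta_s = 0.6574

0.6574


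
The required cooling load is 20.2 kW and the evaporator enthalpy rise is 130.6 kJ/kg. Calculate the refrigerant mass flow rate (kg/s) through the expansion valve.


m_dot = Q / dh
m_dot = 20.2 / 130.6
m_dot = 0.1547 kg/s

0.1547


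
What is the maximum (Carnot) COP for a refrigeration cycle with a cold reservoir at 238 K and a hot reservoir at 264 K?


dT = 264 - 238 = 26 K
COP_carnot = T_cold / dT = 238 / 26
COP_carnot = 9.154

9.154


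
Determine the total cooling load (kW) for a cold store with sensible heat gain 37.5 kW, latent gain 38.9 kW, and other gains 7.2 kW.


Q_total = Q_s + Q_l + Q_misc
Q_total = 37.5 + 38.9 + 7.2
Q_total = 83.6 kW

83.6


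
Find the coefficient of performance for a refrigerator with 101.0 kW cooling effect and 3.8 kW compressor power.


COP = Q_evap / W
COP = 101.0 / 3.8
COP = 26.579

26.579


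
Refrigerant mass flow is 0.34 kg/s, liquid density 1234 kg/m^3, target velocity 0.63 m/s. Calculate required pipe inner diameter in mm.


A = m_dot / (rho * v) = 0.34 / (1234 * 0.63) = 0.0004373440354 m^2
d = sqrt(4*A/pi) * 1000
d = 23.6 mm

23.6


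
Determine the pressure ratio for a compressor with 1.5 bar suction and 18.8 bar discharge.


PR = P_high / P_low
PR = 18.8 / 1.5
PR = 12.533

12.533


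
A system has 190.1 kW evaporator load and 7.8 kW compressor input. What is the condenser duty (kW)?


Q_cond = Q_evap + W
Q_cond = 190.1 + 7.8
Q_cond = 197.9 kW

197.9


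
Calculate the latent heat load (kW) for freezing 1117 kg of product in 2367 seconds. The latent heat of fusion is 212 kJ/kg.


Q_lat = m * h_fg / t
Q_lat = 1117 * 212 / 2367
Q_lat = 100.04 kW

100.04


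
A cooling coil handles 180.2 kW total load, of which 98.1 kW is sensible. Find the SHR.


SHR = Q_sensible / Q_total
SHR = 98.1 / 180.2
SHR = 0.544

0.544


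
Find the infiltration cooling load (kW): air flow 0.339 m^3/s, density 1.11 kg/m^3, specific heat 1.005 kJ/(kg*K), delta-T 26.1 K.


Q = V_dot * rho * cp * dT
Q = 0.339 * 1.11 * 1.005 * 26.1
Q = 9.87 kW

9.87


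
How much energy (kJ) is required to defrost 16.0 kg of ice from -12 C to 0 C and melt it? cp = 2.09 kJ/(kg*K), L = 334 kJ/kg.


Sensible heat = cp * dT = 2.09 * 12 = 25.08 kJ/kg
Total per kg = 25.08 + 334 = 359.08 kJ/kg
Q = m * total = 16.0 * 359.08
Q = 5745.3 kJ

5745.3


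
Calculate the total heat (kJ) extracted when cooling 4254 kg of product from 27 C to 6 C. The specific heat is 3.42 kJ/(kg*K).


dT = 27 - (6) = 21 K
Q = m * cp * dT = 4254 * 3.42 * 21
Q = 305522 kJ

305522


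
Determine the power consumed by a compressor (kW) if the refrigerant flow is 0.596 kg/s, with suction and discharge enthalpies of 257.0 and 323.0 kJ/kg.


dh = 323.0 - 257.0 = 66.0 kJ/kg
W = m_dot * dh = 0.596 * 66.0 = 39.34 kW

39.34


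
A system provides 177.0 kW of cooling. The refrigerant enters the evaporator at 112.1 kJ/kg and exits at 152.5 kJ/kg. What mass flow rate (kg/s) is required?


dh = 152.5 - 112.1 = 40.4 kJ/kg
m_dot = Q / dh = 177.0 / 40.4 = 4.3812 kg/s

4.3812


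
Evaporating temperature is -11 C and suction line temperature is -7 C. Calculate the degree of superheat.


Superheat = T_suction - T_evap
Superheat = -7 - (-11)
Superheat = 4 K

4


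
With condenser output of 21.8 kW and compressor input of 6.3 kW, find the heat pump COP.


COP_hp = Q_cond / W
COP_hp = 21.8 / 6.3
COP_hp = 3.46

3.46


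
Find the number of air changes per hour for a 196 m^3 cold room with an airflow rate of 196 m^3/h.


ACH = flow / volume
ACH = 196 / 196
ACH = 1.0

1.0


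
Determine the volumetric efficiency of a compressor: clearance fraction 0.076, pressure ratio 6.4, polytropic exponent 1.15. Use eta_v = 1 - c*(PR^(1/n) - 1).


PR^(1/n) = 6.4^(1/1.15) = 5.02372739
eta_v = 1 - 0.076 * (5.02372739 - 1)
eta_v = 0.6942

0.6942


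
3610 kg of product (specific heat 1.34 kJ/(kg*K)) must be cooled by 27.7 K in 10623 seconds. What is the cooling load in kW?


Q = m * cp * dT / t
Q = 3610 * 1.34 * 27.7 / 10623
Q = 12.614 kW

12.614


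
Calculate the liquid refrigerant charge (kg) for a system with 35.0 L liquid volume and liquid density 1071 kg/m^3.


Charge = V * rho / 1000
Charge = 35.0 * 1071 / 1000
Charge = 37.49 kg

37.49


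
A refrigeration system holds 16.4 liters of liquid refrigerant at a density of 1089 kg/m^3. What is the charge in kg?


Charge = V * rho / 1000
Charge = 16.4 * 1089 / 1000
Charge = 17.86 kg

17.86


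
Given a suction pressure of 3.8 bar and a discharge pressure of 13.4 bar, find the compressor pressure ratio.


PR = P_high / P_low
PR = 13.4 / 3.8
PR = 3.526

3.526


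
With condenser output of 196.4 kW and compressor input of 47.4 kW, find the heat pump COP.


COP_hp = Q_cond / W
COP_hp = 196.4 / 47.4
COP_hp = 4.143

4.143


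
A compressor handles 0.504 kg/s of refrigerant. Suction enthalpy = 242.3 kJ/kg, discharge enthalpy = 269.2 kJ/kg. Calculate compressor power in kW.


dh = 269.2 - 242.3 = 26.9 kJ/kg
W = m_dot * dh = 0.504 * 26.9 = 13.56 kW

13.56


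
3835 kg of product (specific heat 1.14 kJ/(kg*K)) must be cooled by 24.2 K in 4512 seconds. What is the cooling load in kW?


Q = m * cp * dT / t
Q = 3835 * 1.14 * 24.2 / 4512
Q = 23.449 kW

23.449


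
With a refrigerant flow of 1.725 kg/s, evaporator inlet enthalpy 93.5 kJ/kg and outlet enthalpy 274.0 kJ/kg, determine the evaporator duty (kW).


dh = 274.0 - 93.5 = 180.5 kJ/kg
Q_evap = m_dot * dh = 1.725 * 180.5
Q_evap = 311.36 kW

311.36


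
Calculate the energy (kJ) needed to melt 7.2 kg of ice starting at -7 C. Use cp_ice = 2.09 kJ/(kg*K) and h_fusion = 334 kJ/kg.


Sensible heat = cp * dT = 2.09 * 7 = 14.63 kJ/kg
Total per kg = 14.63 + 334 = 348.63 kJ/kg
Q = m * total = 7.2 * 348.63
Q = 2510.1 kJ

2510.1


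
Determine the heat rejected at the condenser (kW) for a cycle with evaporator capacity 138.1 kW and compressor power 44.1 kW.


Q_cond = Q_evap + W
Q_cond = 138.1 + 44.1
Q_cond = 182.2 kW

182.2


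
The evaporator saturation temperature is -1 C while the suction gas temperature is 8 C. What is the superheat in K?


Superheat = T_suction - T_evap
Superheat = 8 - (-1)
Superheat = 9 K

9


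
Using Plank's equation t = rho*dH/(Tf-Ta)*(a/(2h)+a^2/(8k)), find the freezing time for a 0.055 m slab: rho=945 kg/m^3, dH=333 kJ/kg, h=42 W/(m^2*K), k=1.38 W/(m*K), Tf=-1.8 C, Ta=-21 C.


dT = -1.8 - (-21) = 19.2 K
term1 = a/(2h) = 0.055/(2*42) = 0.0006547619048
term2 = a^2/(8k) = 0.055^2/(8*1.38) = 0.0002740036232
t = rho*dH*1000/dT * (term1 + term2)
t = 945*333*1000/19.2 * (0.0006547619048 + 0.0002740036232)
t = 15222 s

15222


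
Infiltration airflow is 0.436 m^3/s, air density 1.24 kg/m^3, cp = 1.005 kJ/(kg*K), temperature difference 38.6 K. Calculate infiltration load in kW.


Q = V_dot * rho * cp * dT
Q = 0.436 * 1.24 * 1.005 * 38.6
Q = 20.973 kW

20.973


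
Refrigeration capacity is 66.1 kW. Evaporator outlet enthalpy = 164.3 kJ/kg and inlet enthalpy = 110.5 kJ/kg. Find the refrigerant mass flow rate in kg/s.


dh = 164.3 - 110.5 = 53.8 kJ/kg
m_dot = Q / dh = 66.1 / 53.8 = 1.2286 kg/s

1.2286


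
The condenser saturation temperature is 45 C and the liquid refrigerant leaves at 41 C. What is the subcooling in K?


Subcooling = T_cond - T_liquid
Subcooling = 45 - 41
Subcooling = 4 K

4


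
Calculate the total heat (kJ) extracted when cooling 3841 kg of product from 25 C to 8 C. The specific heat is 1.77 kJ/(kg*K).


dT = 25 - (8) = 17 K
Q = m * cp * dT = 3841 * 1.77 * 17
Q = 115576 kJ

115576


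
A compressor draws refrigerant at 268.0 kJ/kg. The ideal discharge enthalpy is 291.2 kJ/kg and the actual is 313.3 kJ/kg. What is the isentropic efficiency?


dh_ideal = 291.2 - 268.0 = 23.2 kJ/kg
dh_actual = 313.3 - 268.0 = 45.3 kJ/kg
eta_s = dh_ideal / dh_actual = 23.2 / 45.3
eta_s = 0.5121

0.5121


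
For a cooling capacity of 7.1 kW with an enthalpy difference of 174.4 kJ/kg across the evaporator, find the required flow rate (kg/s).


m_dot = Q / dh
m_dot = 7.1 / 174.4
m_dot = 0.0407 kg/s

0.0407


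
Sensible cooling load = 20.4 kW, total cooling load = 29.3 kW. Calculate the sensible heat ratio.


SHR = Q_sensible / Q_total
SHR = 20.4 / 29.3
SHR = 0.696

0.696


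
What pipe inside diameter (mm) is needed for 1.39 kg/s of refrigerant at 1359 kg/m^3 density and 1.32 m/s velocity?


A = m_dot / (rho * v) = 1.39 / (1359 * 1.32) = 0.0007748567351 m^2
d = sqrt(4*A/pi) * 1000
d = 31.4 mm

31.4


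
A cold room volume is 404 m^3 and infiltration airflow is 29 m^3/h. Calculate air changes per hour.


ACH = flow / volume
ACH = 29 / 404
ACH = 0.072

0.072


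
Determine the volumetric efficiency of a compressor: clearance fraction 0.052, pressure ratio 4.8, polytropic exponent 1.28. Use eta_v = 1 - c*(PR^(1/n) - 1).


PR^(1/n) = 4.8^(1/1.28) = 3.40580451
eta_v = 1 - 0.052 * (3.40580451 - 1)
eta_v = 0.8749

0.8749


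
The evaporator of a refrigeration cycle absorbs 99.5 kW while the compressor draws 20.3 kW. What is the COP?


COP = Q_evap / W
COP = 99.5 / 20.3
COP = 4.901

4.901


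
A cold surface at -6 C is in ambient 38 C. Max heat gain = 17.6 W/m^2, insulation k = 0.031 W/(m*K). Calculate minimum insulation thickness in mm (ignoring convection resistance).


dT = 38 - (-6) = 44 K
thickness = k * dT / q_max * 1000
thickness = 0.031 * 44 / 17.6 * 1000
thickness = 77.5 mm

77.5


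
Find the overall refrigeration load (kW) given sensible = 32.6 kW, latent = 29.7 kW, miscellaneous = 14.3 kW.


Q_total = Q_s + Q_l + Q_misc
Q_total = 32.6 + 29.7 + 14.3
Q_total = 76.6 kW

76.6


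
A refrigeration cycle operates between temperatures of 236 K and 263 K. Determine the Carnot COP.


dT = 263 - 236 = 27 K
COP_carnot = T_cold / dT = 236 / 27
COP_carnot = 8.741

8.741


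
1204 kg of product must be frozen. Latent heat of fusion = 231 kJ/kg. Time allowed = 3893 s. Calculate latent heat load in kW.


Q_lat = m * h_fg / t
Q_lat = 1204 * 231 / 3893
Q_lat = 71.44 kW

71.44


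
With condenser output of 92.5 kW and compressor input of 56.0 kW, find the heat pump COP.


COP_hp = Q_cond / W
COP_hp = 92.5 / 56.0
COP_hp = 1.652

1.652


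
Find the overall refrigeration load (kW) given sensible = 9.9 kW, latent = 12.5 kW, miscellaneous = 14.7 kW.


Q_total = Q_s + Q_l + Q_misc
Q_total = 9.9 + 12.5 + 14.7
Q_total = 37.1 kW

37.1


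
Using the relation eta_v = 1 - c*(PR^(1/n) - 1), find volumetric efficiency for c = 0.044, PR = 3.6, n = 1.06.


PR^(1/n) = 3.6^(1/1.06) = 3.34821764
eta_v = 1 - 0.044 * (3.34821764 - 1)
eta_v = 0.8967

0.8967


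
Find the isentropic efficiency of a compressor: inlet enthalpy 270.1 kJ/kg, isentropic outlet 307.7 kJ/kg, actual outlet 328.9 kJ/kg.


dh_ideal = 307.7 - 270.1 = 37.6 kJ/kg
dh_actual = 328.9 - 270.1 = 58.8 kJ/kg
eta_s = dh_ideal / dh_actual = 37.6 / 58.8
eta_s = 0.6395

0.6395


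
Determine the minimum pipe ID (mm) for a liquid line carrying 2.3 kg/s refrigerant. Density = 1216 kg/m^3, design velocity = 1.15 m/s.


A = m_dot / (rho * v) = 2.3 / (1216 * 1.15) = 0.001644736842 m^2
d = sqrt(4*A/pi) * 1000
d = 45.8 mm

45.8


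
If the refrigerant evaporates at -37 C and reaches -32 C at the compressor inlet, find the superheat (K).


Superheat = T_suction - T_evap
Superheat = -32 - (-37)
Superheat = 5 K

5


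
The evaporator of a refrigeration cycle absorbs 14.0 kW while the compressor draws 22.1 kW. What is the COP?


COP = Q_evap / W
COP = 14.0 / 22.1
COP = 0.633

0.633


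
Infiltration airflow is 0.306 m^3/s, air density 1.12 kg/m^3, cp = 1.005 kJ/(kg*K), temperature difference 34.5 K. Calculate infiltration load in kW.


Q = V_dot * rho * cp * dT
Q = 0.306 * 1.12 * 1.005 * 34.5
Q = 11.883 kW

11.883


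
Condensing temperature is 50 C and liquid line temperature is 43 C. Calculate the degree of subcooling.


Subcooling = T_cond - T_liquid
Subcooling = 50 - 43
Subcooling = 7 K

7


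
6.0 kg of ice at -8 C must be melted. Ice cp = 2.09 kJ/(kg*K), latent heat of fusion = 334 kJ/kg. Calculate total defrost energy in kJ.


Sensible heat = cp * dT = 2.09 * 8 = 16.72 kJ/kg
Total per kg = 16.72 + 334 = 350.72 kJ/kg
Q = m * total = 6.0 * 350.72
Q = 2104.3 kJ

2104.3


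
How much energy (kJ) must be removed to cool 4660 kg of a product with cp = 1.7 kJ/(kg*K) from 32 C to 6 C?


dT = 32 - (6) = 26 K
Q = m * cp * dT = 4660 * 1.7 * 26
Q = 205972 kJ

205972


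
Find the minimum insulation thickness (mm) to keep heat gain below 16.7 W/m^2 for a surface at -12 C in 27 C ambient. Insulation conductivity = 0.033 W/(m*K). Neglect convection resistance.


dT = 27 - (-12) = 39 K
thickness = k * dT / q_max * 1000
thickness = 0.033 * 39 / 16.7 * 1000
thickness = 77.1 mm

77.1


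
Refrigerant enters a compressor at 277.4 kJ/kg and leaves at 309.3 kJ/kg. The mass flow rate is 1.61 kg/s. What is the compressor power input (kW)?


dh = 309.3 - 277.4 = 31.9 kJ/kg
W = m_dot * dh = 1.61 * 31.9 = 51.36 kW

51.36


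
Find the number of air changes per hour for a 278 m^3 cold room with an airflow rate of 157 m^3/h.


ACH = flow / volume
ACH = 157 / 278
ACH = 0.565

0.565


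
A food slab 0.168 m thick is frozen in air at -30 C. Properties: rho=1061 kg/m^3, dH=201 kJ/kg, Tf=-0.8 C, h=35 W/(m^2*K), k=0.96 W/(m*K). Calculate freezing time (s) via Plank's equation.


dT = -0.8 - (-30) = 29.2 K
term1 = a/(2h) = 0.168/(2*35) = 0.0024
term2 = a^2/(8k) = 0.168^2/(8*0.96) = 0.003675
t = rho*dH*1000/dT * (term1 + term2)
t = 1061*201*1000/29.2 * (0.0024 + 0.003675)
t = 44369 s

44369


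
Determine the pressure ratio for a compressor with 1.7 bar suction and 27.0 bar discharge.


PR = P_high / P_low
PR = 27.0 / 1.7
PR = 15.882

15.882


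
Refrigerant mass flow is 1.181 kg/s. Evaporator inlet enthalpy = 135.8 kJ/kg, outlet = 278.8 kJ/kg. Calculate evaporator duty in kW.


dh = 278.8 - 135.8 = 143.0 kJ/kg
Q_evap = m_dot * dh = 1.181 * 143.0
Q_evap = 168.88 kW

168.88


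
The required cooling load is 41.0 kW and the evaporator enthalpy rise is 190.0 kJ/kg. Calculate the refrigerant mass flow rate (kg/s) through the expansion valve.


m_dot = Q / dh
m_dot = 41.0 / 190.0
m_dot = 0.2158 kg/s

0.2158


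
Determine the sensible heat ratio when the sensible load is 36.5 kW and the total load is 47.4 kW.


SHR = Q_sensible / Q_total
SHR = 36.5 / 47.4
SHR = 0.77

0.77


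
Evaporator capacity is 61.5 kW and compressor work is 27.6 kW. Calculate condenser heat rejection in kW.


Q_cond = Q_evap + W
Q_cond = 61.5 + 27.6
Q_cond = 89.1 kW

89.1


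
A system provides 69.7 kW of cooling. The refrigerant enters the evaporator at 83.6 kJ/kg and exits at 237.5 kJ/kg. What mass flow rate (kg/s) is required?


dh = 237.5 - 83.6 = 153.9 kJ/kg
m_dot = Q / dh = 69.7 / 153.9 = 0.4529 kg/s

0.4529


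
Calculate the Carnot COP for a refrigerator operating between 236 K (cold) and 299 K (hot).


dT = 299 - 236 = 63 K
COP_carnot = T_cold / dT = 236 / 63
COP_carnot = 3.746

3.746


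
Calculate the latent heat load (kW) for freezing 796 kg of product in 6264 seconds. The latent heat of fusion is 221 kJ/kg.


Q_lat = m * h_fg / t
Q_lat = 796 * 221 / 6264
Q_lat = 28.08 kW

28.08


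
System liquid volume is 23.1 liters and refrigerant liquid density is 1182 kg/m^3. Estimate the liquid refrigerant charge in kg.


Charge = V * rho / 1000
Charge = 23.1 * 1182 / 1000
Charge = 27.3 kg

27.3


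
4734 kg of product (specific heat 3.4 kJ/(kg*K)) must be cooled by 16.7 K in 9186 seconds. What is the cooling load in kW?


Q = m * cp * dT / t
Q = 4734 * 3.4 * 16.7 / 9186
Q = 29.262 kW

29.262


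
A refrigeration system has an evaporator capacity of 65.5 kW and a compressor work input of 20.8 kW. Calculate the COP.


COP = Q_evap / W
COP = 65.5 / 20.8
COP = 3.149

3.149


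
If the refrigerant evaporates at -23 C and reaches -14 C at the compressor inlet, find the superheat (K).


Superheat = T_suction - T_evap
Superheat = -14 - (-23)
Superheat = 9 K

9


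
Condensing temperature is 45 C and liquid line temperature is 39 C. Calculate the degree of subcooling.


Subcooling = T_cond - T_liquid
Subcooling = 45 - 39
Subcooling = 6 K

6


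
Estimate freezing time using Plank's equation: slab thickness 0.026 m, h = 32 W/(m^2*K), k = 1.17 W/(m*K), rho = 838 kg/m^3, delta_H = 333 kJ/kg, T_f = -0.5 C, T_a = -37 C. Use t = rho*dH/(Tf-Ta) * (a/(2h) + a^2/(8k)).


dT = -0.5 - (-37) = 36.5 K
term1 = a/(2h) = 0.026/(2*32) = 0.00040625
term2 = a^2/(8k) = 0.026^2/(8*1.17) = 0.00007222222222
t = rho*dH*1000/dT * (term1 + term2)
t = 838*333*1000/36.5 * (0.00040625 + 0.00007222222222)
t = 3658 s

3658


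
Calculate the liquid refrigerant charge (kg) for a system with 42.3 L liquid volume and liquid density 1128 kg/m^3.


Charge = V * rho / 1000
Charge = 42.3 * 1128 / 1000
Charge = 47.71 kg

47.71


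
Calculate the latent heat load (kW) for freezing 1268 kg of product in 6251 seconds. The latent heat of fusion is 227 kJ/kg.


Q_lat = m * h_fg / t
Q_lat = 1268 * 227 / 6251
Q_lat = 46.05 kW

46.05


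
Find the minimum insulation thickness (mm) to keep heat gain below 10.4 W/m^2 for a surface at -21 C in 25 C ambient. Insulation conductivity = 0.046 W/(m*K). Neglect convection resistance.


dT = 25 - (-21) = 46 K
thickness = k * dT / q_max * 1000
thickness = 0.046 * 46 / 10.4 * 1000
thickness = 203.5 mm

203.5


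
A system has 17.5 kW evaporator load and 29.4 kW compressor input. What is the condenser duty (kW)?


Q_cond = Q_evap + W
Q_cond = 17.5 + 29.4
Q_cond = 46.9 kW

46.9


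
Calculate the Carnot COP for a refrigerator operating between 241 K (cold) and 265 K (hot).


dT = 265 - 241 = 24 K
COP_carnot = T_cold / dT = 241 / 24
COP_carnot = 10.042

10.042


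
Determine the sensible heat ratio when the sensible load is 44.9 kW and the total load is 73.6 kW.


SHR = Q_sensible / Q_total
SHR = 44.9 / 73.6
SHR = 0.61

0.61


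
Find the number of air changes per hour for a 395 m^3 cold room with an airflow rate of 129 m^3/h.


ACH = flow / volume
ACH = 129 / 395
ACH = 0.327

0.327


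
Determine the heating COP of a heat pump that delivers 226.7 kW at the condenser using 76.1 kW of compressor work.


COP_hp = Q_cond / W
COP_hp = 226.7 / 76.1
COP_hp = 2.979

2.979


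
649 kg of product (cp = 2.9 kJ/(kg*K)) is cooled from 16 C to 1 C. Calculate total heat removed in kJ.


dT = 16 - (1) = 15 K
Q = m * cp * dT = 649 * 2.9 * 15
Q = 28232 kJ

28232


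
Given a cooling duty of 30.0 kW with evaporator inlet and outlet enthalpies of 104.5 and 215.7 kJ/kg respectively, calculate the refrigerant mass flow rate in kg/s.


dh = 215.7 - 104.5 = 111.2 kJ/kg
m_dot = Q / dh = 30.0 / 111.2 = 0.2698 kg/s

0.2698


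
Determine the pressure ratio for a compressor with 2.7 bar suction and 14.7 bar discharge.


PR = P_high / P_low
PR = 14.7 / 2.7
PR = 5.444

5.444


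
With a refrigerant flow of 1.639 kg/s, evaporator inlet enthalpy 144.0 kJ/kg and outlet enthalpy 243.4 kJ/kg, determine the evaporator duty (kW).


dh = 243.4 - 144.0 = 99.4 kJ/kg
Q_evap = m_dot * dh = 1.639 * 99.4
Q_evap = 162.92 kW

162.92


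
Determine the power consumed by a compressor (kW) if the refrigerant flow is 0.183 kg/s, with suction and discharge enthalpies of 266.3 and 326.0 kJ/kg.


dh = 326.0 - 266.3 = 59.7 kJ/kg
W = m_dot * dh = 0.183 * 59.7 = 10.93 kW

10.93


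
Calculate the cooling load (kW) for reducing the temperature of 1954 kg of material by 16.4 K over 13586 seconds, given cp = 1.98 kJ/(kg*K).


Q = m * cp * dT / t
Q = 1954 * 1.98 * 16.4 / 13586
Q = 4.67 kW

4.67


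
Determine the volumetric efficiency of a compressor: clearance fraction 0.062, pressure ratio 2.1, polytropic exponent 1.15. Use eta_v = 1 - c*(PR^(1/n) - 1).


PR^(1/n) = 2.1^(1/1.15) = 1.90629756
eta_v = 1 - 0.062 * (1.90629756 - 1)
eta_v = 0.9438

0.9438


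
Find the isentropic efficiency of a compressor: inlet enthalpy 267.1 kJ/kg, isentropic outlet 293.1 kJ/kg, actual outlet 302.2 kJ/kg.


dh_ideal = 293.1 - 267.1 = 26.0 kJ/kg
dh_actual = 302.2 - 267.1 = 35.1 kJ/kg
eta_s = dh_ideal / dh_actual = 26.0 / 35.1
eta_s = 0.7407

0.7407


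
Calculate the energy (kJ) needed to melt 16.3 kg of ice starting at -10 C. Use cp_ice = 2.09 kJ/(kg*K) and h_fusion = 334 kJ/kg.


Sensible heat = cp * dT = 2.09 * 10 = 20.9 kJ/kg
Total per kg = 20.9 + 334 = 354.9 kJ/kg
Q = m * total = 16.3 * 354.9
Q = 5784.9 kJ

5784.9


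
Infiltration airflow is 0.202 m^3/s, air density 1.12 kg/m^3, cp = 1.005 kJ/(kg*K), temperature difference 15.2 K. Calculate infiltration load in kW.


Q = V_dot * rho * cp * dT
Q = 0.202 * 1.12 * 1.005 * 15.2
Q = 3.456 kW

3.456


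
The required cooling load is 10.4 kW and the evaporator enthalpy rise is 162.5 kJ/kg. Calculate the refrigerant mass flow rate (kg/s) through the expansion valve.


m_dot = Q / dh
m_dot = 10.4 / 162.5
m_dot = 0.064 kg/s

0.064
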